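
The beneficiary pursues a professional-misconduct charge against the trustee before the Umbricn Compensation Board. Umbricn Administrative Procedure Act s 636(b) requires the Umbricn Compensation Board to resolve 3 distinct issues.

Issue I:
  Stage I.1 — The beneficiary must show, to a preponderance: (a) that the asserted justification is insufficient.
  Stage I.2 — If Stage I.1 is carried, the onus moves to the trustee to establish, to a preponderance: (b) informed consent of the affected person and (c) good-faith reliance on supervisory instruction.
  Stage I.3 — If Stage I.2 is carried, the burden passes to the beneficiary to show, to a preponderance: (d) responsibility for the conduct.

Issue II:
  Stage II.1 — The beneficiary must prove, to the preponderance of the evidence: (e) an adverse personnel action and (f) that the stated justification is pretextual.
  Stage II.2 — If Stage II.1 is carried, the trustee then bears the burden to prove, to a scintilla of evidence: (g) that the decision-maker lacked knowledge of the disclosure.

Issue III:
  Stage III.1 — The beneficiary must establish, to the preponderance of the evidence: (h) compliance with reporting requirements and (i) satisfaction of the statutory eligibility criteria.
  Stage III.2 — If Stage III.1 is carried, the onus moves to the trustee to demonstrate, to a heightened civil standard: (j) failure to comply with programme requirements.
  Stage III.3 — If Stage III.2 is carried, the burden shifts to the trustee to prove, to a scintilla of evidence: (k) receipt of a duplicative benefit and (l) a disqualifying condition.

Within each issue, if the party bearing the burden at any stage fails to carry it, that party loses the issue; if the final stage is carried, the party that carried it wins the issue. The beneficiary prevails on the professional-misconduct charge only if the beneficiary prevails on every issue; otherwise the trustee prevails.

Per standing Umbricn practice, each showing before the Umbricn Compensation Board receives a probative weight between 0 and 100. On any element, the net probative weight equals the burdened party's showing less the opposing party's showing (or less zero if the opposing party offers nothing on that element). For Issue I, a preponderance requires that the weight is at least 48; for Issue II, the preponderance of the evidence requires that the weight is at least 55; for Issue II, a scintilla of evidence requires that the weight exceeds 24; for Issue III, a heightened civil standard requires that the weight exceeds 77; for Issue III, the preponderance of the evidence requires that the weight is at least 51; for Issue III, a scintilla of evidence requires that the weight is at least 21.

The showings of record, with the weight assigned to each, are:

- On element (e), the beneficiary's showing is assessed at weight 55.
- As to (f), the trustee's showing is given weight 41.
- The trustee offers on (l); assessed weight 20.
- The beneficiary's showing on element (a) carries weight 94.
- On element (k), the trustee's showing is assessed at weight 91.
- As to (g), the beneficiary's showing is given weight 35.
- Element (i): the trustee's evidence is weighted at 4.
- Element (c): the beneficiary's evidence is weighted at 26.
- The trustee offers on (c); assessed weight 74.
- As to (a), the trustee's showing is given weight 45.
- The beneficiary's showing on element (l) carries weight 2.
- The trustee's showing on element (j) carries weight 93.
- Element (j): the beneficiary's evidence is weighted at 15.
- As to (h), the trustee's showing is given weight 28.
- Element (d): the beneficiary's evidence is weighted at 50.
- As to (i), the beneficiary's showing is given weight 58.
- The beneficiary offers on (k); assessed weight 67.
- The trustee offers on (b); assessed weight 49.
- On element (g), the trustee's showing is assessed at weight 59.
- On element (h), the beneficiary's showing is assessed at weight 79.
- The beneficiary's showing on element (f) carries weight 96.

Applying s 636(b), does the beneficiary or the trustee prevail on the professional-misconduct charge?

beneficiary

— Issue I —
Stage I.1 (beneficiary, a preponderance, weight is at least 48): (a) net 94−45=49 ≥ 48 — meets.
  The beneficiary carries Stage I.1; the trustee now bears the burden.
Stage I.2 (trustee, a preponderance, weight is at least 48): (b) 49 ≥ 48 — meets; (c) net 74−26=48 ≥ 48 — meets.
  Stage I.2 is satisfied; the onus moves to the beneficiary.
Stage I.3 (beneficiary, a preponderance, weight is at least 48): (d) 50 ≥ 48 — meets.
  All elements met at the final stage.
All stages carried — the beneficiary prevails on this issue.
— Issue II —
At Stage II.1 the beneficiary must meet the preponderance of the evidence (weight is at least 55): on (e) the weight is 55, which does reach 55, so (e) meets the standard; on (f) the weight is 96 less the opposing 41 gives net 55, ≥ 55, so (f) meets the standard.
  All elements met. The burden passes to the trustee.
At Stage II.2 the trustee must meet a scintilla of evidence (weight exceeds 24): on (g) the weight is 59 less the opposing 35 gives net 24, ≤ 24, so (g) does not meet the standard.
  The trustee does not carry Stage II.2.
The analysis ends at Stage II.2; the beneficiary prevails on this issue.
— Issue III —
At Stage III.1 the beneficiary must meet the preponderance of the evidence (weight is at least 51): on (h) the weight is 79 less the opposing 28 gives net 51, ≥ 51, so (h) meets the standard; on (i) the weight is 58 less the opposing 4 gives net 54, which does reach 51, so (i) meets the standard.
  Stage III.1 carried; the burden shifts to the trustee.
At Stage III.2 the trustee must meet a heightened civil standard (weight exceeds 77): on (j) the weight is 93 less the opposing 15 gives net 78, > 77, so (j) meets the standard.
  Stage III.2 is satisfied; the trustee continues to bear the burden.
At Stage III.3 the trustee must meet a scintilla of evidence (weight is at least 21): on (k) the weight is 91 less the opposing 67 gives net 24, ≥ 21, so (k) meets the standard; on (l) the weight is 20 less the opposing 2 gives net 18, < 21, so (l) does not meet the standard.
  Not every element is met, so the trustee fails to carry Stage III.3.
The analysis ends at Stage III.3; the beneficiary prevails on this issue.
Per-issue: Issue I → beneficiary; Issue II → beneficiary; Issue III → beneficiary. The beneficiary must prevail on every issue; overall, the beneficiary prevails.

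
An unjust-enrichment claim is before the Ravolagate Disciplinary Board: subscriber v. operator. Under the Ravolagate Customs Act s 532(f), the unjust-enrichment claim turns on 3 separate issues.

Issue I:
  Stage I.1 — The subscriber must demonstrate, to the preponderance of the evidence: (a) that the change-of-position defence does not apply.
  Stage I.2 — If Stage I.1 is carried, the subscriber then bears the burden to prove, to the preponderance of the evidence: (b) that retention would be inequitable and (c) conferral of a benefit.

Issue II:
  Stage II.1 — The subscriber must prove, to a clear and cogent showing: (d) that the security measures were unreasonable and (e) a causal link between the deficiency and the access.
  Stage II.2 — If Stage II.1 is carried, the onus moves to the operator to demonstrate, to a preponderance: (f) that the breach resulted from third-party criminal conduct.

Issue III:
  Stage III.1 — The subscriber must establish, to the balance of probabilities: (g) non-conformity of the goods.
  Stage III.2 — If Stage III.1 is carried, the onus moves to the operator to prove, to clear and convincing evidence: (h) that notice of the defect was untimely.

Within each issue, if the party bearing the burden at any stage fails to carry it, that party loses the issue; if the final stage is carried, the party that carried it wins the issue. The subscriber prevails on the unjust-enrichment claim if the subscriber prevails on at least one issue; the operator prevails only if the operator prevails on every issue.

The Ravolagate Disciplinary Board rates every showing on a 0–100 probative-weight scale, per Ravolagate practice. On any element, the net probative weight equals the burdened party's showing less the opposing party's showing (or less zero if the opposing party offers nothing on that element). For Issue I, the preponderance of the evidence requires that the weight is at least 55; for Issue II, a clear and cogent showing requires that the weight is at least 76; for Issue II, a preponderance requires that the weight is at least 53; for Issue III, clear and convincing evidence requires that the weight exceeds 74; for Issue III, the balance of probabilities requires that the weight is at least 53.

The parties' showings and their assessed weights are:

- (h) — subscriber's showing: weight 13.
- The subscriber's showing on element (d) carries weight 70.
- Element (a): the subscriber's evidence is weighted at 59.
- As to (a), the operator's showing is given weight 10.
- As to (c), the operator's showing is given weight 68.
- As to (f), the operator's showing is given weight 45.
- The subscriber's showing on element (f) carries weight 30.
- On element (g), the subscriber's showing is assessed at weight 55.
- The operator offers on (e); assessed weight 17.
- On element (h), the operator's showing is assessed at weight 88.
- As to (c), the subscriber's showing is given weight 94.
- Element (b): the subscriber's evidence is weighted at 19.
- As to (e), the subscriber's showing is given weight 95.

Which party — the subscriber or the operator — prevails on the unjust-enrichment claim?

operator

— Issue I —
At Stage I.1 the subscriber must meet the preponderance of the evidence (weight is at least 55): on (a) the weight is 59 less the opposing 10 gives net 49, which does not reach 55, so (a) does not meet the standard.
  Not every element is met, so the subscriber fails to carry Stage I.1.
The analysis ends at Stage I.1; the operator prevails on this issue.
— Issue II —
Stage II.1 — burden on subscriber; standard: a clear and cogent showing (weight is at least 76).
    (d): 70 < 76 [not met]
    (e): 95 − 17 = 78 ≥ 76 [met]
  Not every element is met, so the subscriber fails to carry Stage II.1.
So the operator prevails on this issue.
— Issue III —
Stage III.1 (subscriber, the balance of probabilities, weight is at least 53): (g) 55 ≥ 53 — meets.
  All elements met. The burden passes to the operator.
Stage III.2 (operator, clear and convincing evidence, weight exceeds 74): (h) net 88−13=75 > 74 — meets.
  All elements met at the final stage.
All stages carried — the operator prevails on this issue.
Per-issue: Issue I → operator; Issue II → operator; Issue III → operator. The subscriber must prevail on at least one issue; overall, the operator prevails.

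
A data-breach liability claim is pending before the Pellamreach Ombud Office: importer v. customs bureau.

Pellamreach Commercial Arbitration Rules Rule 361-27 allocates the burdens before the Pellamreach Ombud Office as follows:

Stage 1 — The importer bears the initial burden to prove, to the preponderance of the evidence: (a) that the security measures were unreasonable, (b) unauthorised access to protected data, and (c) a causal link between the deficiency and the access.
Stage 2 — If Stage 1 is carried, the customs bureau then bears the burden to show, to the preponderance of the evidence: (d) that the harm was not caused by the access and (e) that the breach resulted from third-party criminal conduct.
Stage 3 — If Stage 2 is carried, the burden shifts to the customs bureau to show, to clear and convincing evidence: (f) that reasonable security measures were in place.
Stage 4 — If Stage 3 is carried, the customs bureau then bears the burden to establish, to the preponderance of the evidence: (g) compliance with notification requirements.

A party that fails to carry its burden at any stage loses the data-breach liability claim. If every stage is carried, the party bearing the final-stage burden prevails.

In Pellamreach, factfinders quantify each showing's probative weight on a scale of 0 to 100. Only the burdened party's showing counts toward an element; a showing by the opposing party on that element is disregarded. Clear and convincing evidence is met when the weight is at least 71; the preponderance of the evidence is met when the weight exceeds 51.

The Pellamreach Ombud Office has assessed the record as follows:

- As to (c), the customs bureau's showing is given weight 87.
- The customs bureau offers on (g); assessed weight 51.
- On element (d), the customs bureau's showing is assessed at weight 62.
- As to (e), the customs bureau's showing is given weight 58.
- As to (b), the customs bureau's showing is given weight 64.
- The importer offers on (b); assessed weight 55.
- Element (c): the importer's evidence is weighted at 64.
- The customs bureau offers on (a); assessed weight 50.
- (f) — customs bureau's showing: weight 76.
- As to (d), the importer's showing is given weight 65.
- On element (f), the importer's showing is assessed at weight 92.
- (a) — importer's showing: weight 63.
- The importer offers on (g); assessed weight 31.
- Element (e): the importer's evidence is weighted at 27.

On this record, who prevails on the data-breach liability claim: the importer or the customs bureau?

At Stage 1 the importer must meet the preponderance of the evidence (weight exceeds 51): on (a) the weight is 63 (the customs bureau's 50 is given no effect), which does exceed 51, so (a) meets the standard; on (b) the weight is 55 (the customs bureau's 64 is given no effect), > 51, so (b) meets the standard; on (c) the weight is 64 (the customs bureau's 87 is given no effect), which does exceed 51, so (c) meets the standard.
  Stage 1 carried; the burden shifts to the customs bureau.
At Stage 2 the customs bureau must meet the preponderance of the evidence (weight exceeds 51): on (d) the weight is 62 (the importer's 65 is given no effect), which does exceed 51, so (d) meets the standard; on (e) the weight is 58 (the importer's 27 is given no effect), > 51, so (e) meets the standard.
  Stage 2 is satisfied; the customs bureau continues to bear the burden.
At Stage 3 the customs bureau must meet clear and convincing evidence (weight is at least 71): on (f) the weight is 76 (the importer's 92 is given no effect), which does reach 71, so (f) meets the standard.
  Stage 3 carried; the burden remains with the customs bureau.
At Stage 4 the customs bureau must meet the preponderance of the evidence (weight exceeds 51): on (g) the weight is 51 (the importer's 31 is given no effect), which does not exceed 51, so (g) does not meet the standard.
  Stage 4 not carried; the customs bureau fails its burden.
The importer prevails.

importer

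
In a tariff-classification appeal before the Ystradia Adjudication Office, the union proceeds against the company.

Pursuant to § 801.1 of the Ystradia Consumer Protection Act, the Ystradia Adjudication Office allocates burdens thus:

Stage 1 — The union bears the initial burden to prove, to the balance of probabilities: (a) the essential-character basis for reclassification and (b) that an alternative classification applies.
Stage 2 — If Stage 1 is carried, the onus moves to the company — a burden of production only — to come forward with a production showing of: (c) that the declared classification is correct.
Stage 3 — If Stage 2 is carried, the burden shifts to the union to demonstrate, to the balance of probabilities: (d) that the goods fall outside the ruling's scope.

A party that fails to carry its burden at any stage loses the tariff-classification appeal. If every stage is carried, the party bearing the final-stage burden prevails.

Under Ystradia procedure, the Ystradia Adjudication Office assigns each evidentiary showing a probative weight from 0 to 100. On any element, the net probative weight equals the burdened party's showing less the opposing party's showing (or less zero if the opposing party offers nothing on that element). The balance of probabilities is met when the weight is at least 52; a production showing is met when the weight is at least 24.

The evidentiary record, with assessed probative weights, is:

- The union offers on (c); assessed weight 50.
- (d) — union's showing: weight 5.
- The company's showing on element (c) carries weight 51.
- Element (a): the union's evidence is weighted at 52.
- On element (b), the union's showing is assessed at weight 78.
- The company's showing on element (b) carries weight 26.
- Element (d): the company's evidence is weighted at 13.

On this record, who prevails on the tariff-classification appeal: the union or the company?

union

At Stage 1 the union must meet the balance of probabilities (weight is at least 52): on (a) the weight is 52, ≥ 52, so (a) meets the standard; on (b) the weight is 78 less the opposing 26 gives net 52, ≥ 52, so (b) meets the standard.
  All elements met. The burden passes to the company.
At Stage 2 the company must meet a production showing (weight is at least 24): on (c) the weight is 51 less the opposing 50 gives net 1, which does not reach 24, so (c) does not meet the standard.
  Not every element is met, so the company fails to carry Stage 2.
The analysis ends at Stage 2; the union prevails.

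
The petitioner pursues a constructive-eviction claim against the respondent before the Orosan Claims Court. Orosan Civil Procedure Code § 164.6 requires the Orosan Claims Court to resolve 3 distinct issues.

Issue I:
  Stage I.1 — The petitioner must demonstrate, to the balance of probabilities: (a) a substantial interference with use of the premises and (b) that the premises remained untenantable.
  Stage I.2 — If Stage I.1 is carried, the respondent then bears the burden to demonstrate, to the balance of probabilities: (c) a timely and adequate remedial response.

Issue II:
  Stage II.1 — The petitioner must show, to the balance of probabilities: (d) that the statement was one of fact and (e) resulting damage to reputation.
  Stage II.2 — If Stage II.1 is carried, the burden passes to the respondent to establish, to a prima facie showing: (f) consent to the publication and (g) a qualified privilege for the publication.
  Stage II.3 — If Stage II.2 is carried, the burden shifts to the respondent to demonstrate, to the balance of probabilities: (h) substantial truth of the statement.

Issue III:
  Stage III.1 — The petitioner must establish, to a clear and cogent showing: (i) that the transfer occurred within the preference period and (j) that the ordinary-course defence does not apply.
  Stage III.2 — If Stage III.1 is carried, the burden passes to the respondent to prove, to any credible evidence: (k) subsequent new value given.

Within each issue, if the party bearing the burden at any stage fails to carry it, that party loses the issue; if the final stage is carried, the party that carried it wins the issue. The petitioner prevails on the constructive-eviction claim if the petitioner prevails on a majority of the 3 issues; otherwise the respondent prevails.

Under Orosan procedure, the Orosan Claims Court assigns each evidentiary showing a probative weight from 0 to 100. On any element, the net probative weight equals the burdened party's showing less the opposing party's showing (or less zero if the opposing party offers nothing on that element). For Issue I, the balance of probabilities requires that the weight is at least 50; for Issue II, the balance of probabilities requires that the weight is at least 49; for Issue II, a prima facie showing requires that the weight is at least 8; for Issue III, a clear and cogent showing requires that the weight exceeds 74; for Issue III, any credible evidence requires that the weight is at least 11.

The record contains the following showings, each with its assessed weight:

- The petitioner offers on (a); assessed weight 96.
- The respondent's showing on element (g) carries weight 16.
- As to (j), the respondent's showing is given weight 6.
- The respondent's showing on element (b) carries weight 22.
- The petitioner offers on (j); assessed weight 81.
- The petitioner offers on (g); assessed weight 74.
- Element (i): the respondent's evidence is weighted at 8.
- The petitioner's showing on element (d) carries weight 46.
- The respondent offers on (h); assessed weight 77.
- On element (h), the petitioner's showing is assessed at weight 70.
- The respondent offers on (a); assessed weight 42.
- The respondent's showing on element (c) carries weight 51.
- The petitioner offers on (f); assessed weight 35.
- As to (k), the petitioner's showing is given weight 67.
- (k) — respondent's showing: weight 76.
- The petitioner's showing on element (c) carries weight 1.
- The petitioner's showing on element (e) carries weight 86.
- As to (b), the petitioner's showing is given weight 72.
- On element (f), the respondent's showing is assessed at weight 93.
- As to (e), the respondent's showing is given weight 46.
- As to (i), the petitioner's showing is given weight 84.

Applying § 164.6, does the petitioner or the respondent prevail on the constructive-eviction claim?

— Issue I —
At Stage I.1 the petitioner must meet the balance of probabilities (weight is at least 50): on (a) the weight is 96 less the opposing 42 gives net 54, which does reach 50, so (a) meets the standard; on (b) the weight is 72 less the opposing 22 gives net 50, ≥ 50, so (b) meets the standard.
  Stage I.1 is satisfied; the onus moves to the respondent.
At Stage I.2 the respondent must meet the balance of probabilities (weight is at least 50): on (c) the weight is 51 less the opposing 1 gives net 50, ≥ 50, so (c) meets the standard.
  The respondent carries the last stage.
Every stage carried; the respondent prevails on this issue.
— Issue II —
Stage II.1 (petitioner, the balance of probabilities, weight is at least 49): (d) 46 < 49 — fails; (e) net 86−46=40 < 49 — fails.
  Not every element is met, so the petitioner fails to carry Stage II.1.
So the respondent prevails on this issue.
— Issue III —
Stage III.1 (petitioner, a clear and cogent showing, weight exceeds 74): (i) net 84−8=76 > 74 — meets; (j) net 81−6=75 > 74 — meets.
  Stage III.1 carried; the burden shifts to the respondent.
Stage III.2 (respondent, any credible evidence, weight is at least 11): (k) net 76−67=9 < 11 — fails.
  The respondent does not carry Stage III.2.
So the petitioner prevails on this issue.
Per-issue: Issue I → respondent; Issue II → respondent; Issue III → petitioner. The petitioner must prevail on a majority of issues; overall, the respondent prevails.

respondent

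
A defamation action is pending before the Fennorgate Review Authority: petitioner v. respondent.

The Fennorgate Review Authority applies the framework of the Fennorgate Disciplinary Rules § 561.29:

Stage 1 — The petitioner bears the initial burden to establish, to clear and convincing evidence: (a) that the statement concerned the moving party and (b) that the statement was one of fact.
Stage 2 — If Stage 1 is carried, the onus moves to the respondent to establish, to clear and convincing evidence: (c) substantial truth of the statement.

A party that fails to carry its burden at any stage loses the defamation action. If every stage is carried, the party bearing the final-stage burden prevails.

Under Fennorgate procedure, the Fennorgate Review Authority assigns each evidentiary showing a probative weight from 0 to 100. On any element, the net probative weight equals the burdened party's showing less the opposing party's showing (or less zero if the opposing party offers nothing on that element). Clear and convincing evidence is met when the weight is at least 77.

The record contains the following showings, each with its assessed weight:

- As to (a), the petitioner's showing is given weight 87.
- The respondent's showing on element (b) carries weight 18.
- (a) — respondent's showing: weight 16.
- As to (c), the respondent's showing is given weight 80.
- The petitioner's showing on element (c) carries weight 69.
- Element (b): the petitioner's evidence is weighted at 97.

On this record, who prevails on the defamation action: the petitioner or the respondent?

respondent

At Stage 1 the petitioner must meet clear and convincing evidence (weight is at least 77): on (a) the weight is 87 less the opposing 16 gives net 71, < 77, so (a) does not meet the standard; on (b) the weight is 97 less the opposing 18 gives net 79, ≥ 77, so (b) meets the standard.
  Not every element is met, so the petitioner fails to carry Stage 1.
The respondent prevails.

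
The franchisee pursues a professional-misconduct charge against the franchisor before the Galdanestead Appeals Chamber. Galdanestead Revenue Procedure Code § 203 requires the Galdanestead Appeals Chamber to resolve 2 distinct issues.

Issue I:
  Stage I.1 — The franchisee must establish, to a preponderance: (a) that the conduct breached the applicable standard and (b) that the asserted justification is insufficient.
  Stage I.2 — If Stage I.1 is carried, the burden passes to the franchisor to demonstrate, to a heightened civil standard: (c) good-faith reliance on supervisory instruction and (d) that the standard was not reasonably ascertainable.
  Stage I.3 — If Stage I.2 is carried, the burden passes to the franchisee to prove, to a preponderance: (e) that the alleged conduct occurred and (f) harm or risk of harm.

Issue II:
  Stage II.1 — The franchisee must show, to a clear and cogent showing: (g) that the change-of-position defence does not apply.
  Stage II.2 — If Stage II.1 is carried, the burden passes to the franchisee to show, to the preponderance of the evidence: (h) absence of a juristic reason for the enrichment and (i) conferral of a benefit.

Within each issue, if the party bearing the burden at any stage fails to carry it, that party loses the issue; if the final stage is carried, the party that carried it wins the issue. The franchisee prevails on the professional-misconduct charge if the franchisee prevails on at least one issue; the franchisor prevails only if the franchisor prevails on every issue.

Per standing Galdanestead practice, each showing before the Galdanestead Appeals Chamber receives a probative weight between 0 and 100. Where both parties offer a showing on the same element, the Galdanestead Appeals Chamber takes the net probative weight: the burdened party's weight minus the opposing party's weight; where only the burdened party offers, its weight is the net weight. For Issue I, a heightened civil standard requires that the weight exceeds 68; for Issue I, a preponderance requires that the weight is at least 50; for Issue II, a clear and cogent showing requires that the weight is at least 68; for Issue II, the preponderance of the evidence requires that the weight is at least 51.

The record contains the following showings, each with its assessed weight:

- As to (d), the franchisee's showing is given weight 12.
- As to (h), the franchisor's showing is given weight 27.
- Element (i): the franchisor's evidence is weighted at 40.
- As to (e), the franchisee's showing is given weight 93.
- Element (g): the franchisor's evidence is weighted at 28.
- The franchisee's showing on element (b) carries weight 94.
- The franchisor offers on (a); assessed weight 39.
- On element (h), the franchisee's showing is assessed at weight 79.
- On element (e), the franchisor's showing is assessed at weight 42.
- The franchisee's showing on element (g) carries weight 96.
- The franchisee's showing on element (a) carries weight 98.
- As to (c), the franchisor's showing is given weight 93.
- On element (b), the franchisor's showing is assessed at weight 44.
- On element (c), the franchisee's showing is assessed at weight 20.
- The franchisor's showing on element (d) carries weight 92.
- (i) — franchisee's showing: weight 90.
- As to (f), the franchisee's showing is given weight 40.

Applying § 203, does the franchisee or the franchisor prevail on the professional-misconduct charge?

— Issue I —
Stage I.1 — burden on franchisee; standard: a preponderance (weight is at least 50).
    (a): 98 − 39 = 59 ≥ 50 [met]
    (b): 94 − 44 = 50 ≥ 50 [met]
  All elements met. The burden passes to the franchisor.
Stage I.2 — burden on franchisor; standard: a heightened civil standard (weight exceeds 68).
    (c): 93 − 20 = 73 > 68 [met]
    (d): 92 − 12 = 80 > 68 [met]
  The franchisor carries Stage I.2; the franchisee now bears the burden.
Stage I.3 — burden on franchisee; standard: a preponderance (weight is at least 50).
    (e): 93 − 42 = 51 ≥ 50 [met]
    (f): 40 < 50 [not met]
  Stage I.3 not carried; the franchisee fails its burden.
So the franchisor prevails on this issue.
— Issue II —
Stage II.1 (franchisee, a clear and cogent showing, weight is at least 68): (g) net 96−28=68 ≥ 68 — meets.
  Stage II.1 is satisfied; the franchisee continues to bear the burden.
Stage II.2 (franchisee, the preponderance of the evidence, weight is at least 51): (h) net 79−27=52 ≥ 51 — meets; (i) net 90−40=50 < 51 — fails.
  The franchisee does not carry Stage II.2.
The analysis ends at Stage II.2; the franchisor prevails on this issue.
Per-issue: Issue I → franchisor; Issue II → franchisor. The franchisee must prevail on at least one issue; overall, the franchisor prevails.

franchisor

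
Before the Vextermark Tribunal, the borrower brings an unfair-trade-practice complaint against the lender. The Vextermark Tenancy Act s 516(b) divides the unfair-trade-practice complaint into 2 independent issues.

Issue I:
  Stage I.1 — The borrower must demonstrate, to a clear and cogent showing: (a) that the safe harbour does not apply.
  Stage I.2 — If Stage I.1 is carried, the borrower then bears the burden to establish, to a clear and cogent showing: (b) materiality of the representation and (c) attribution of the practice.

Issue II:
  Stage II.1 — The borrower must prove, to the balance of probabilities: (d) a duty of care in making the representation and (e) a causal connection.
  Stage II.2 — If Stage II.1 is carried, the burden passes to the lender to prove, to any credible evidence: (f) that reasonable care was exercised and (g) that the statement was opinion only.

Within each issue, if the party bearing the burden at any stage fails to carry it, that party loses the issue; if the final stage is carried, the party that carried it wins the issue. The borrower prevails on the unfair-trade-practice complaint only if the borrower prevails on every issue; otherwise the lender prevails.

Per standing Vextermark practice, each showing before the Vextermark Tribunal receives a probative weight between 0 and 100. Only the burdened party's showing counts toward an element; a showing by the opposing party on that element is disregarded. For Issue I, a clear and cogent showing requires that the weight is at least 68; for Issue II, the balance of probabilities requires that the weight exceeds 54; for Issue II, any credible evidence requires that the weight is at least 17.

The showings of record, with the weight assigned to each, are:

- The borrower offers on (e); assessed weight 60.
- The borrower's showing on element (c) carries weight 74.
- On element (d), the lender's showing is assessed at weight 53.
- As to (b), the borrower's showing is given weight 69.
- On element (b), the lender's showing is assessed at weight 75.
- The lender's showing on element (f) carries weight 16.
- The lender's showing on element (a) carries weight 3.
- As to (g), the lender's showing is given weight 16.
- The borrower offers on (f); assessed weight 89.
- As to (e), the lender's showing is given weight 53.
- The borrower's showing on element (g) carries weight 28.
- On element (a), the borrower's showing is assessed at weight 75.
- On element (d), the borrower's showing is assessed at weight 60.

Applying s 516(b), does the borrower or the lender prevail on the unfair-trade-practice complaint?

— Issue I —
Stage I.1 (borrower, a clear and cogent showing, weight is at least 68): (a) 75 (lender's 3 disregarded) ≥ 68 — meets.
  All elements met. The borrower retains the burden for Stage I.2.
Stage I.2 (borrower, a clear and cogent showing, weight is at least 68): (b) 69 (lender's 75 disregarded) ≥ 68 — meets; (c) 74 ≥ 68 — meets.
  The borrower carries the last stage.
With every stage satisfied, the borrower prevails on this issue.
— Issue II —
At Stage II.1 the borrower must meet the balance of probabilities (weight exceeds 54): on (d) the weight is 60 (the lender's 53 is given no effect), > 54, so (d) meets the standard; on (e) the weight is 60 (the lender's 53 is given no effect), > 54, so (e) meets the standard.
  The borrower carries Stage II.1; the lender now bears the burden.
At Stage II.2 the lender must meet any credible evidence (weight is at least 17): on (f) the weight is 16 (the borrower's 89 is given no effect), which does not reach 17, so (f) does not meet the standard; on (g) the weight is 16 (the borrower's 28 is given no effect), < 17, so (g) does not meet the standard.
  The lender does not carry Stage II.2.
The analysis ends at Stage II.2; the borrower prevails on this issue.
Per-issue: Issue I → borrower; Issue II → borrower. The borrower must prevail on every issue; overall, the borrower prevails.

borrower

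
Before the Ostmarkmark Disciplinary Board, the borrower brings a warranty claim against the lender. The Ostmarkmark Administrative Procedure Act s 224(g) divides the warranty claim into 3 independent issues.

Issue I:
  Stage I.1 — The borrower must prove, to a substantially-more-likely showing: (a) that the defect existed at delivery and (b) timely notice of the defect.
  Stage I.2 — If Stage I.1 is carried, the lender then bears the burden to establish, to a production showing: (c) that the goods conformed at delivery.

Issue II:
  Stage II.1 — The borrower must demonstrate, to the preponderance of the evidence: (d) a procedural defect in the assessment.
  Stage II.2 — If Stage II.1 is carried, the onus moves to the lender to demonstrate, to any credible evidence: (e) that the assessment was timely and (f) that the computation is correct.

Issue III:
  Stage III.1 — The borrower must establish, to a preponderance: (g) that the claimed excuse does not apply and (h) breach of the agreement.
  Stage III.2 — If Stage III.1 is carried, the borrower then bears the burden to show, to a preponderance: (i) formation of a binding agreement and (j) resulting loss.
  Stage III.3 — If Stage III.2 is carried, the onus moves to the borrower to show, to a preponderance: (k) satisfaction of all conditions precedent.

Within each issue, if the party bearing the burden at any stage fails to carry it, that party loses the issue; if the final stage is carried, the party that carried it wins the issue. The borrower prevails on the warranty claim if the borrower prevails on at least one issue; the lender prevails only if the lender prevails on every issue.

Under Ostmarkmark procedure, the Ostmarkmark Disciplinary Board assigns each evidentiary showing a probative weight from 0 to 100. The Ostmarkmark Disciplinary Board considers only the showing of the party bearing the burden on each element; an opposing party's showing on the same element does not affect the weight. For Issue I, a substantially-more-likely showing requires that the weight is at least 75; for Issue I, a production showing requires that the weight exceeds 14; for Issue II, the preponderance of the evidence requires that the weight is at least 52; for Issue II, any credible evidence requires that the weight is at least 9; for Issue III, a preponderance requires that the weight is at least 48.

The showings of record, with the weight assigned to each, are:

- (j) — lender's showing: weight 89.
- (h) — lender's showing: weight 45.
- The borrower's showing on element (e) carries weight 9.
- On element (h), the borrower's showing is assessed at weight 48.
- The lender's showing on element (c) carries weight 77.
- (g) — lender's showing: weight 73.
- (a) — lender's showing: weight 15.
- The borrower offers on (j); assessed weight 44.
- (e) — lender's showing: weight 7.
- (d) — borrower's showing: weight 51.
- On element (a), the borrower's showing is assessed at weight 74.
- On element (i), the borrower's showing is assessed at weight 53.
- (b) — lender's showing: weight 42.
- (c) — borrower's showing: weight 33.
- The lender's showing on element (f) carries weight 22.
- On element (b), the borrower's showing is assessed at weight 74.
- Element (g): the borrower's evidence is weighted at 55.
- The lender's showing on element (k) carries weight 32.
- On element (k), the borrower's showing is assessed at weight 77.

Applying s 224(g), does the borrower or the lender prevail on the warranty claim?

— Issue I —
Stage I.1 — burden on borrower; standard: a substantially-more-likely showing (weight is at least 75).
    (a): 74 (lender's 15 disregarded) < 75 [not met]
    (b): 74 (lender's 42 disregarded) < 75 [not met]
  The borrower does not carry Stage I.1.
The lender prevails on this issue.
— Issue II —
Stage II.1 — burden on borrower; standard: the preponderance of the evidence (weight is at least 52).
    (d): 51 < 52 [not met]
  Stage II.1 not carried; the borrower fails its burden.
The analysis ends at Stage II.1; the lender prevails on this issue.
— Issue III —
At Stage III.1 the borrower must meet a preponderance (weight is at least 48): on (g) the weight is 55 (the lender's 73 is given no effect), which does reach 48, so (g) meets the standard; on (h) the weight is 48 (the lender's 45 is given no effect), which does reach 48, so (h) meets the standard.
  Stage III.1 carried; the burden remains with the borrower.
At Stage III.2 the borrower must meet a preponderance (weight is at least 48): on (i) the weight is 53, which does reach 48, so (i) meets the standard; on (j) the weight is 44 (the lender's 89 is given no effect), which does not reach 48, so (j) does not meet the standard.
  Stage III.2 not carried; the borrower fails its burden.
The analysis ends at Stage III.2; the lender prevails on this issue.
Per-issue: Issue I → lender; Issue II → lender; Issue III → lender. The borrower must prevail on at least one issue; overall, the lender prevails.

lender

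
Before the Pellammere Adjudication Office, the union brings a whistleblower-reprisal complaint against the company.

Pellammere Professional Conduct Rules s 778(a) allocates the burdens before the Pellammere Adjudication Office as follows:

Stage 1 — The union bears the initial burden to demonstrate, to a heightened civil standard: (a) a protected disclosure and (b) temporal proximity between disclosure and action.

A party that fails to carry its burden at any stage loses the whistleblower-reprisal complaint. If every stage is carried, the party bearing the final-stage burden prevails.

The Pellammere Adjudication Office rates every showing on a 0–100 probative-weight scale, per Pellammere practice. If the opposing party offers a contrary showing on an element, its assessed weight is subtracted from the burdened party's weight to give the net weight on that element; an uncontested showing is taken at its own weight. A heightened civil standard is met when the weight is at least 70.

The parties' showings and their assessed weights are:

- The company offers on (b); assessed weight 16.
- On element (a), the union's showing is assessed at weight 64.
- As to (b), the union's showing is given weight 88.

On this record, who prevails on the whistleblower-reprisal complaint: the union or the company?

Stage 1 — burden on union; standard: a heightened civil standard (weight is at least 70).
    (a): 64 < 70 [not met]
    (b): 88 − 16 = 72 ≥ 70 [met]
  The union does not carry Stage 1.
So the company prevails.

company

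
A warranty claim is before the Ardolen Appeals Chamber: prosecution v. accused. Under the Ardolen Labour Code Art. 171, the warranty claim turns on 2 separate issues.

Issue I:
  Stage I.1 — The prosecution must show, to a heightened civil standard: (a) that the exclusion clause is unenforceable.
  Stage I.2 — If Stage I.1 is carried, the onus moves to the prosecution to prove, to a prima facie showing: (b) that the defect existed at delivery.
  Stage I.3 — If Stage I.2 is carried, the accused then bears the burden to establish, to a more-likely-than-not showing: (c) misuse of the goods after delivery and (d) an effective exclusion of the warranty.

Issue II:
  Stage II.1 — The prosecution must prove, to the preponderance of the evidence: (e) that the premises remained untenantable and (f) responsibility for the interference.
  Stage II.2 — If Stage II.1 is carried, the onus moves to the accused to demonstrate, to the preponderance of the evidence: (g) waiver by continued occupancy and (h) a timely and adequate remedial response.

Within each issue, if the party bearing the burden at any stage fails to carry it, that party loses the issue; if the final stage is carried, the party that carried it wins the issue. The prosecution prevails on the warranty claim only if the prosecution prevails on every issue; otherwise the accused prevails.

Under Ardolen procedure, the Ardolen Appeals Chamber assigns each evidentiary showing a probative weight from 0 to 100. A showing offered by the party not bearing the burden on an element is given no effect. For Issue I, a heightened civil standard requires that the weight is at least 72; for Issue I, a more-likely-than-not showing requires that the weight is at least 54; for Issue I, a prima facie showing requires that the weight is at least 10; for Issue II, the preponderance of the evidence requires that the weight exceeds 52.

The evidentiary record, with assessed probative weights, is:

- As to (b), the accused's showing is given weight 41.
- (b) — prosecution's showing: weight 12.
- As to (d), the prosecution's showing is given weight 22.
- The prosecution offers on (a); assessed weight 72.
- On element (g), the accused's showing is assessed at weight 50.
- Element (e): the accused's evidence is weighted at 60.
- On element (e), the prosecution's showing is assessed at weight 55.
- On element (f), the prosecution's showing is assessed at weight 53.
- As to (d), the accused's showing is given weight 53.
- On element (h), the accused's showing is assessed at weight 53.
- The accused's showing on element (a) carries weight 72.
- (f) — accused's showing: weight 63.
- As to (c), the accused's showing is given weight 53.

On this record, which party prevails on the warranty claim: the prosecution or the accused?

prosecution

— Issue I —
Stage I.1 (prosecution, a heightened civil standard, weight is at least 72): (a) 72 (accused's 72 disregarded) ≥ 72 — meets.
  All elements met. The prosecution retains the burden for Stage I.2.
Stage I.2 (prosecution, a prima facie showing, weight is at least 10): (b) 12 (accused's 41 disregarded) ≥ 10 — meets.
  Stage I.2 is satisfied; the onus moves to the accused.
Stage I.3 (accused, a more-likely-than-not showing, weight is at least 54): (c) 53 < 54 — fails; (d) 53 (prosecution's 22 disregarded) < 54 — fails.
  The accused does not carry Stage I.3.
The analysis ends at Stage I.3; the prosecution prevails on this issue.
— Issue II —
At Stage II.1 the prosecution must meet the preponderance of the evidence (weight exceeds 52): on (e) the weight is 55 (the accused's 60 is given no effect), > 52, so (e) meets the standard; on (f) the weight is 53 (the accused's 63 is given no effect), > 52, so (f) meets the standard.
  The prosecution carries Stage II.1; the accused now bears the burden.
At Stage II.2 the accused must meet the preponderance of the evidence (weight exceeds 52): on (g) the weight is 50, ≤ 52, so (g) does not meet the standard; on (h) the weight is 53, > 52, so (h) meets the standard.
  The accused does not carry Stage II.2.
The prosecution prevails on this issue.
Per-issue: Issue I → prosecution; Issue II → prosecution. The prosecution must prevail on every issue; overall, the prosecution prevails.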